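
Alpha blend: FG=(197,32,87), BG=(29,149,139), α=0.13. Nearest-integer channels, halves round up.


C = α×F + (1-α)×B, with 1-α = 0.87
R: 0.13×197 + 0.87×29 = 25.61 + 25.23 = 50.84 → 51
G: 0.13×32 + 0.87×149 = 4.16 + 129.63 = 133.79 → 134
B: 0.13×87 + 0.87×139 = 11.31 + 120.93 = 132.24 → 132
= RGB(51, 134, 132)


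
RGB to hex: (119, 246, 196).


R = 119 → 77 (hex)
G = 246 → F6 (hex)
B = 196 → C4 (hex)
Hex = #77F6C4


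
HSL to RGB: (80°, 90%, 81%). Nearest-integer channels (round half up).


H=80°, S=0.90, L=0.81
C = (1-|2L-1|)×S = (1-|0.62|)×0.90 = 0.342
H' = H/60 = 80/60 ≈ 1.3333; X = C×(1-|H' mod 2 - 1|) = 0.228
m = L - C/2 = 0.81 - 0.171 = 0.639
Sector ⌊H'⌋ = 1 → (R',G',B') = (0.228, 0.342, 0.0)
RGB = ((R'+m)×255, (G'+m)×255, (B'+m)×255) = (221.085, 250.155, 162.945)
Round half up → RGB(221, 250, 163)


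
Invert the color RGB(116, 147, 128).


Invert: (255-R, 255-G, 255-B)
R: 255-116 = 139
G: 255-147 = 108
B: 255-128 = 127
= RGB(139, 108, 127)


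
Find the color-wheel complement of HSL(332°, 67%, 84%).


Complement = opposite side of color wheel = hue + 180°
H' = (332 + 180) mod 360 = 152°
S and L unchanged.
= HSL(152°, 67%, 84%)


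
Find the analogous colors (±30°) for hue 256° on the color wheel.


Base hue: 256°
Left analog: (256 - 30) mod 360 = 226°
Right analog: (256 + 30) mod 360 = 286°
Analogous hues = 226° and 286°


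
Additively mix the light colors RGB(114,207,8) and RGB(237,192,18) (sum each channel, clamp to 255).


Additive: each channel = min(255, C₁+C₂)
R: 114+237 = 351 → 255
G: 207+192 = 399 → 255
B: 8+18 = 26 → 26
= RGB(255, 255, 26)


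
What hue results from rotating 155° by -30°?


New hue = (H + rotation) mod 360
New hue = (155 -30) mod 360
= 125 mod 360
= 125°


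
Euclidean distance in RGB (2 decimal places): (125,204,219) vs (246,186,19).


d = √[(R₁-R₂)² + (G₁-G₂)² + (B₁-B₂)²]
d = √[(125-246)² + (204-186)² + (219-19)²]
d = √[14641 + 324 + 40000]
d = √54965
d ≈ 234.45


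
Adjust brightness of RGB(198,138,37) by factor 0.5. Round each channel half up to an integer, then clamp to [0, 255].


Multiply each channel by 0.5, round half up, clamp to [0, 255]
R: 198×0.5 = 99
G: 138×0.5 = 69
B: 37×0.5 = 18.5 → round → 19
= RGB(99, 69, 19)


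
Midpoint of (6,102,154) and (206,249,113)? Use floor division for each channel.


Midpoint: each channel = ⌊(C₁+C₂)/2⌋
R: ⌊(6+206)/2⌋ = 106
G: ⌊(102+249)/2⌋ = 175
B: ⌊(154+113)/2⌋ = 133
= RGB(106, 175, 133)


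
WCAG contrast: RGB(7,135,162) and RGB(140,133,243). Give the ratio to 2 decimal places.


Linearize each sRGB channel c=v/255: c/12.92 if c ≤ 0.04045 else ((c+0.055)/1.055)^2.4
L = 0.2126×R_lin + 0.7152×G_lin + 0.0722×B_lin
Color 1 (7,135,162):
  R=7: 7/255≈0.0275 ≤ 0.04045 → 0.0275/12.92 ≈ 0.00212
  G=135: 135/255≈0.5294 > 0.04045 → ((0.5294+0.055)/1.055)^2.4 ≈ 0.24228
  B=162: 162/255≈0.6353 > 0.04045 → ((0.6353+0.055)/1.055)^2.4 ≈ 0.36131
  L1 = 0.2126×0.00212 + 0.7152×0.24228 + 0.0722×0.36131 ≈ 0.19982
Color 2 (140,133,243):
  R=140: 140/255≈0.5490 > 0.04045 → ((0.5490+0.055)/1.055)^2.4 ≈ 0.26225
  G=133: 133/255≈0.5216 > 0.04045 → ((0.5216+0.055)/1.055)^2.4 ≈ 0.23455
  B=243: 243/255≈0.9529 > 0.04045 → ((0.9529+0.055)/1.055)^2.4 ≈ 0.89627
  L2 = 0.2126×0.26225 + 0.7152×0.23455 + 0.0722×0.89627 ≈ 0.28822
Lighter = 0.28822, Darker = 0.19982
Ratio = (L_lighter + 0.05) / (L_darker + 0.05)
Ratio = (0.28822 + 0.05) / (0.19982 + 0.05) = 0.33822 / 0.24982 ≈ 1.3539
Ratio ≈ 1.35:1


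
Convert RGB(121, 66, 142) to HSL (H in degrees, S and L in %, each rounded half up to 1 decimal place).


Normalize: R'=121/255≈0.4745, G'=66/255≈0.2588, B'=142/255≈0.5569
Max=142/255, Min=66/255, Δ=Max-Min=76/255
L = (Max+Min)/2 = (142+66)/510 = 208/510 = 0.40784… → L = 40.8%
L ≤ 0.5 → S = Δ/(Max+Min) = 76/(142+66) = 76/208 = 0.36538… → S = 36.5%
(the 1/255 factors cancel in S and H, so raw channel differences can be used)
Max is B' → H = 60 × ((R-G)/Δ + 4) = 60 × ((121-66)/76 + 4)
  55/76 + 4 = 0.7236… + 4 = 4.7236…
  H = 60 × 4.7236… = 283.421…° → H = 283.4°
= HSL(283.4°, 36.5%, 40.8%)


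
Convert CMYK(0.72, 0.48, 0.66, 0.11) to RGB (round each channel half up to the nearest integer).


R = 255 × (1-C) × (1-K) = 255 × 0.28 × 0.89 = 63.546 → 64
G = 255 × (1-M) × (1-K) = 255 × 0.52 × 0.89 = 118.014 → 118
B = 255 × (1-Y) × (1-K) = 255 × 0.34 × 0.89 = 77.163 → 77
= RGB(64, 118, 77)


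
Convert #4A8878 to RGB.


4A → 74 (R)
88 → 136 (G)
78 → 120 (B)
= RGB(74, 136, 120)


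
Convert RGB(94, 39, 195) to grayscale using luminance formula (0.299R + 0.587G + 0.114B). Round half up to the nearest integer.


Gray = 0.299×R + 0.587×G + 0.114×B
Gray = 0.299×94 + 0.587×39 + 0.114×195
Gray = 28.106 + 22.893 + 22.230
Gray = 73.229 → round half up → 73
Gray = 73


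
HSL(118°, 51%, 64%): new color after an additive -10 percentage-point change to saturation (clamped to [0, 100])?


Original S = 51%
Adjustment = -10 percentage points
New S = 51 + (-10) = 41
Clamp to [0, 100] → 41
= HSL(118°, 41%, 64%)


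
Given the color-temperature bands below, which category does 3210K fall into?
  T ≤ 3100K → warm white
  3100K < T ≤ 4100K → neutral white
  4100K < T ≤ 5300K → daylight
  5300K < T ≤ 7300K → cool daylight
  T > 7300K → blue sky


Temperature: 3210K
3100K < 3210K ≤ 4100K → neutral white
Classification: neutral white


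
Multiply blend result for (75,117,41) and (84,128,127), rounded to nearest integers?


Multiply: C = A×B/255, rounded to nearest integer
R: 75×84/255 = 6300/255 ≈ 24.706 → 25
G: 117×128/255 = 14976/255 ≈ 58.729 → 59
B: 41×127/255 = 5207/255 ≈ 20.420 → 20
= RGB(25, 59, 20)


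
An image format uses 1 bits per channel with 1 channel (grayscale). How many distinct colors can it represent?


Total bits = 1 bits/channel × 1 channels = 1 bits
Distinct colors = 2^1
= 2 colors


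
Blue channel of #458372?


Color: #458372
R = 45 = 69
G = 83 = 131
B = 72 = 114
Blue = 114


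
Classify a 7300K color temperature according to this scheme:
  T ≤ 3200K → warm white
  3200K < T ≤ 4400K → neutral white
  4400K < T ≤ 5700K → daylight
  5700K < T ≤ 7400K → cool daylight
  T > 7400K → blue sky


Temperature: 7300K
5700K < 7300K ≤ 7400K → cool daylight
Classification: cool daylight


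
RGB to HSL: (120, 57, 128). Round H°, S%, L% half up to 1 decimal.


Normalize: R'=120/255≈0.4706, G'=57/255≈0.2235, B'=128/255≈0.5020
Max=128/255, Min=57/255, Δ=Max-Min=71/255
L = (Max+Min)/2 = (128+57)/510 = 185/510 = 0.36274… → L = 36.3%
L ≤ 0.5 → S = Δ/(Max+Min) = 71/(128+57) = 71/185 = 0.38378… → S = 38.4%
(the 1/255 factors cancel in S and H, so raw channel differences can be used)
Max is B' → H = 60 × ((R-G)/Δ + 4) = 60 × ((120-57)/71 + 4)
  63/71 + 4 = 0.8873… + 4 = 4.8873…
  H = 60 × 4.8873… = 293.239…° → H = 293.2°
= HSL(293.2°, 38.4%, 36.3%)


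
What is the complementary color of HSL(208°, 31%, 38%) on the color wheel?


Complement = opposite side of color wheel = hue + 180°
H' = (208 + 180) mod 360 = 28°
S and L unchanged.
= HSL(28°, 31%, 38%)


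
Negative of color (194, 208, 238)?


Invert: (255-R, 255-G, 255-B)
R: 255-194 = 61
G: 255-208 = 47
B: 255-238 = 17
= RGB(61, 47, 17)


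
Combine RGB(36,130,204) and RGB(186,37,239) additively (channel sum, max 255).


Additive: each channel = min(255, C₁+C₂)
R: 36+186 = 222 → 222
G: 130+37 = 167 → 167
B: 204+239 = 443 → 255
= RGB(222, 167, 255)


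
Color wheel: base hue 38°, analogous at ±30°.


Base hue: 38°
Left analog: (38 - 30) mod 360 = 8°
Right analog: (38 + 30) mod 360 = 68°
Analogous hues = 8° and 68°


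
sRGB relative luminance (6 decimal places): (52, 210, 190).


Linearize each channel (sRGB transfer function): c = v/255; c_lin = c/12.92 if c ≤ 0.04045, else ((c+0.055)/1.055)^2.4
  R: 52/255 ≈ 0.203922 > 0.04045 → ((0.203922+0.055)/1.055)^2.4 ≈ 0.034340
  G: 210/255 ≈ 0.823529 > 0.04045 → ((0.823529+0.055)/1.055)^2.4 ≈ 0.644480
  B: 190/255 ≈ 0.745098 > 0.04045 → ((0.745098+0.055)/1.055)^2.4 ≈ 0.514918
R_lin = 0.034340, G_lin = 0.644480, B_lin = 0.514918
L = 0.2126×R + 0.7152×G + 0.0722×B
L = 0.2126×0.034340 + 0.7152×0.644480 + 0.0722×0.514918
L ≈ 0.505410


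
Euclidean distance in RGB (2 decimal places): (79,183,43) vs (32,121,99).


d = √[(R₁-R₂)² + (G₁-G₂)² + (B₁-B₂)²]
d = √[(79-32)² + (183-121)² + (43-99)²]
d = √[2209 + 3844 + 3136]
d = √9189
d ≈ 95.86


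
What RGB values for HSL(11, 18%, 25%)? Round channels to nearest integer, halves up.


H=11°, S=0.18, L=0.25
C = (1-|2L-1|)×S = (1-|-0.50|)×0.18 = 0.09
H' = H/60 = 11/60 ≈ 0.1833; X = C×(1-|H' mod 2 - 1|) = 0.0165
m = L - C/2 = 0.25 - 0.045 = 0.205
Sector ⌊H'⌋ = 0 → (R',G',B') = (0.09, 0.0165, 0.0)
RGB = ((R'+m)×255, (G'+m)×255, (B'+m)×255) = (75.225, 56.4825, 52.275)
Round half up → RGB(75, 56, 52)


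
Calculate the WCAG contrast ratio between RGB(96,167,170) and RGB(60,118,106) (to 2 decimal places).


Linearize each sRGB channel c=v/255: c/12.92 if c ≤ 0.04045 else ((c+0.055)/1.055)^2.4
L = 0.2126×R_lin + 0.7152×G_lin + 0.0722×B_lin
Color 1 (96,167,170):
  R=96: 96/255≈0.3765 > 0.04045 → ((0.3765+0.055)/1.055)^2.4 ≈ 0.11697
  G=167: 167/255≈0.6549 > 0.04045 → ((0.6549+0.055)/1.055)^2.4 ≈ 0.38643
  B=170: 170/255≈0.6667 > 0.04045 → ((0.6667+0.055)/1.055)^2.4 ≈ 0.40198
  L1 = 0.2126×0.11697 + 0.7152×0.38643 + 0.0722×0.40198 ≈ 0.33027
Color 2 (60,118,106):
  R=60: 60/255≈0.2353 > 0.04045 → ((0.2353+0.055)/1.055)^2.4 ≈ 0.04519
  G=118: 118/255≈0.4627 > 0.04045 → ((0.4627+0.055)/1.055)^2.4 ≈ 0.18116
  B=106: 106/255≈0.4157 > 0.04045 → ((0.4157+0.055)/1.055)^2.4 ≈ 0.14413
  L2 = 0.2126×0.04519 + 0.7152×0.18116 + 0.0722×0.14413 ≈ 0.14958
Lighter = 0.33027, Darker = 0.14958
Ratio = (L_lighter + 0.05) / (L_darker + 0.05)
Ratio = (0.33027 + 0.05) / (0.14958 + 0.05) = 0.38027 / 0.19958 ≈ 1.9053
Ratio ≈ 1.91:1


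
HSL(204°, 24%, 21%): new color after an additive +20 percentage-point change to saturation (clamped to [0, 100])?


Original S = 24%
Adjustment = +20 percentage points
New S = 24 + (20) = 44
Clamp to [0, 100] → 44
= HSL(204°, 44%, 21%)


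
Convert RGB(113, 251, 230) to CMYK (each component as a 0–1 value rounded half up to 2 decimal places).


R'=113/255≈0.4431, G'=251/255≈0.9843, B'=230/255≈0.9020
K = 1 - max(R',G',B') = 1 - 251/255 = 4/255 = 0.01568… → 0.02
(1-R'-K)/(1-K) simplifies to (max-R)/max with max = 251:
C = (251-113)/251 = 138/251 = 0.54980… → 0.55
M = (251-251)/251 = 0/251 = 0 → 0.00
Y = (251-230)/251 = 21/251 = 0.08366… → 0.08
= CMYK(0.55, 0.00, 0.08, 0.02)


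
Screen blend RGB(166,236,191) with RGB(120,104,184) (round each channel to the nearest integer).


Screen: C = 255 - (255-A)×(255-B)/255, rounded to nearest integer
R: 255 - (255-166)×(255-120)/255 = 255 - 12015/255 ≈ 255 - 47.118 = 207.882 → 208
G: 255 - (255-236)×(255-104)/255 = 255 - 2869/255 ≈ 255 - 11.251 = 243.749 → 244
B: 255 - (255-191)×(255-184)/255 = 255 - 4544/255 ≈ 255 - 17.820 = 237.180 → 237
= RGB(208, 244, 237)


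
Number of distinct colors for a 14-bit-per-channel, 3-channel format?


Total bits = 14 bits/channel × 3 channels = 42 bits
Distinct colors = 2^42
= 4,398,046,511,104 colors


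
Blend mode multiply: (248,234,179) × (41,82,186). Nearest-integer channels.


Multiply: C = A×B/255, rounded to nearest integer
R: 248×41/255 = 10168/255 ≈ 39.875 → 40
G: 234×82/255 = 19188/255 ≈ 75.247 → 75
B: 179×186/255 = 33294/255 ≈ 130.565 → 131
= RGB(40, 75, 131)


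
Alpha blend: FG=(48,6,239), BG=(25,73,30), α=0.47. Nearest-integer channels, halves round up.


C = α×F + (1-α)×B, with 1-α = 0.53
R: 0.47×48 + 0.53×25 = 22.56 + 13.25 = 35.81 → 36
G: 0.47×6 + 0.53×73 = 2.82 + 38.69 = 41.51 → 42
B: 0.47×239 + 0.53×30 = 112.33 + 15.90 = 128.23 → 128
= RGB(36, 42, 128)


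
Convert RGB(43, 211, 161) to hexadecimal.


R = 43 → 2B (hex)
G = 211 → D3 (hex)
B = 161 → A1 (hex)
Hex = #2BD3A1


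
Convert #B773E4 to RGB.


B7 → 183 (R)
73 → 115 (G)
E4 → 228 (B)
= RGB(183, 115, 228)


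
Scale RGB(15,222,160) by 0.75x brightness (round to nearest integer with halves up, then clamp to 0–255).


Multiply each channel by 0.75, round half up, clamp to [0, 255]
R: 15×0.75 = 11.25 → round → 11
G: 222×0.75 = 166.5 → round → 167
B: 160×0.75 = 120
= RGB(11, 167, 120)


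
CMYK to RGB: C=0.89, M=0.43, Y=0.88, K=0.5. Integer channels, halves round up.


R = 255 × (1-C) × (1-K) = 255 × 0.11 × 0.50 = 14.025 → 14
G = 255 × (1-M) × (1-K) = 255 × 0.57 × 0.50 = 72.675 → 73
B = 255 × (1-Y) × (1-K) = 255 × 0.12 × 0.50 = 15.3 → 15
= RGB(14, 73, 15)


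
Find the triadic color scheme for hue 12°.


Triadic: equally spaced at 120° intervals
H1 = 12°
H2 = (12 + 120) mod 360 = 132°
H3 = (12 + 240) mod 360 = 252°
Triadic = 12°, 132°, 252°


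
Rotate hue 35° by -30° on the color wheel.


New hue = (H + rotation) mod 360
New hue = (35 -30) mod 360
= 5 mod 360
= 5°


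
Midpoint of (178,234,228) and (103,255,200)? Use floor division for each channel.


Midpoint: each channel = ⌊(C₁+C₂)/2⌋
R: ⌊(178+103)/2⌋ = 140
G: ⌊(234+255)/2⌋ = 244
B: ⌊(228+200)/2⌋ = 214
= RGB(140, 244, 214)


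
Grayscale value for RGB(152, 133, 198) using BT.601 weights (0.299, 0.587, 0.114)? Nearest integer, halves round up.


Gray = 0.299×R + 0.587×G + 0.114×B
Gray = 0.299×152 + 0.587×133 + 0.114×198
Gray = 45.448 + 78.071 + 22.572
Gray = 146.091 → round half up → 146
Gray = 146


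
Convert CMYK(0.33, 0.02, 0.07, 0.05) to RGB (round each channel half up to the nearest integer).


R = 255 × (1-C) × (1-K) = 255 × 0.67 × 0.95 = 162.3075 → 162
G = 255 × (1-M) × (1-K) = 255 × 0.98 × 0.95 = 237.405 → 237
B = 255 × (1-Y) × (1-K) = 255 × 0.93 × 0.95 = 225.2925 → 225
= RGB(162, 237, 225)


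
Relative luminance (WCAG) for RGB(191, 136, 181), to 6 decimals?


Linearize each channel (sRGB transfer function): c = v/255; c_lin = c/12.92 if c ≤ 0.04045, else ((c+0.055)/1.055)^2.4
  R: 191/255 ≈ 0.749020 > 0.04045 → ((0.749020+0.055)/1.055)^2.4 ≈ 0.520996
  G: 136/255 ≈ 0.533333 > 0.04045 → ((0.533333+0.055)/1.055)^2.4 ≈ 0.246201
  B: 181/255 ≈ 0.709804 > 0.04045 → ((0.709804+0.055)/1.055)^2.4 ≈ 0.462077
R_lin = 0.520996, G_lin = 0.246201, B_lin = 0.462077
L = 0.2126×R + 0.7152×G + 0.0722×B
L = 0.2126×0.520996 + 0.7152×0.246201 + 0.0722×0.462077
L ≈ 0.320209


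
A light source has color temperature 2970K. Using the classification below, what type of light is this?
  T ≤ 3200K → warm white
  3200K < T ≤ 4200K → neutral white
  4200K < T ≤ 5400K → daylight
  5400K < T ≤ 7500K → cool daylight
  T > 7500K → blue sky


Temperature: 2970K
2970K ≤ 3200K → warm white
Classification: warm white


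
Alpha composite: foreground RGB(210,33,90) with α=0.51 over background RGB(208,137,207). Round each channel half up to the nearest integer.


C = α×F + (1-α)×B, with 1-α = 0.49
R: 0.51×210 + 0.49×208 = 107.10 + 101.92 = 209.02 → 209
G: 0.51×33 + 0.49×137 = 16.83 + 67.13 = 83.96 → 84
B: 0.51×90 + 0.49×207 = 45.90 + 101.43 = 147.33 → 147
= RGB(209, 84, 147)


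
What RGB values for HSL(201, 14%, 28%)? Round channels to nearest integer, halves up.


H=201°, S=0.14, L=0.28
C = (1-|2L-1|)×S = (1-|-0.44|)×0.14 = 0.0784
H' = H/60 = 201/60 ≈ 3.3500; X = C×(1-|H' mod 2 - 1|) = 0.05096
m = L - C/2 = 0.28 - 0.0392 = 0.2408
Sector ⌊H'⌋ = 3 → (R',G',B') = (0.0, 0.05096, 0.0784)
RGB = ((R'+m)×255, (G'+m)×255, (B'+m)×255) = (61.404, 74.3988, 81.396)
Round half up → RGB(61, 74, 81)


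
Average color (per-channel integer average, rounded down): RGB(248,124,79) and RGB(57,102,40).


Midpoint: each channel = ⌊(C₁+C₂)/2⌋
R: ⌊(248+57)/2⌋ = 152
G: ⌊(124+102)/2⌋ = 113
B: ⌊(79+40)/2⌋ = 59
= RGB(152, 113, 59)


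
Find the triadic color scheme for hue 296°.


Triadic: equally spaced at 120° intervals
H1 = 296°
H2 = (296 + 120) mod 360 = 56°
H3 = (296 + 240) mod 360 = 176°
Triadic = 296°, 56°, 176°


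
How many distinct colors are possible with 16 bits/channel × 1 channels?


Total bits = 16 bits/channel × 1 channels = 16 bits
Distinct colors = 2^16
= 65,536 colors


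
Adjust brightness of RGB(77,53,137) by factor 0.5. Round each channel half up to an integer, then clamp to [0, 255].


Multiply each channel by 0.5, round half up, clamp to [0, 255]
R: 77×0.5 = 38.5 → round → 39
G: 53×0.5 = 26.5 → round → 27
B: 137×0.5 = 68.5 → round → 69
= RGB(39, 27, 69)


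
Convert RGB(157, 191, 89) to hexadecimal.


R = 157 → 9D (hex)
G = 191 → BF (hex)
B = 89 → 59 (hex)
Hex = #9DBF59


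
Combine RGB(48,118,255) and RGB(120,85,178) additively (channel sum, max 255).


Additive: each channel = min(255, C₁+C₂)
R: 48+120 = 168 → 168
G: 118+85 = 203 → 203
B: 255+178 = 433 → 255
= RGB(168, 203, 255)


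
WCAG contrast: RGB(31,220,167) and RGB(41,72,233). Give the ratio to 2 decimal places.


Linearize each sRGB channel c=v/255: c/12.92 if c ≤ 0.04045 else ((c+0.055)/1.055)^2.4
L = 0.2126×R_lin + 0.7152×G_lin + 0.0722×B_lin
Color 1 (31,220,167):
  R=31: 31/255≈0.1216 > 0.04045 → ((0.1216+0.055)/1.055)^2.4 ≈ 0.01370
  G=220: 220/255≈0.8627 > 0.04045 → ((0.8627+0.055)/1.055)^2.4 ≈ 0.71569
  B=167: 167/255≈0.6549 > 0.04045 → ((0.6549+0.055)/1.055)^2.4 ≈ 0.38643
  L1 = 0.2126×0.01370 + 0.7152×0.71569 + 0.0722×0.38643 ≈ 0.54268
Color 2 (41,72,233):
  R=41: 41/255≈0.1608 > 0.04045 → ((0.1608+0.055)/1.055)^2.4 ≈ 0.02217
  G=72: 72/255≈0.2824 > 0.04045 → ((0.2824+0.055)/1.055)^2.4 ≈ 0.06480
  B=233: 233/255≈0.9137 > 0.04045 → ((0.9137+0.055)/1.055)^2.4 ≈ 0.81485
  L2 = 0.2126×0.02217 + 0.7152×0.06480 + 0.0722×0.81485 ≈ 0.10989
Lighter = 0.54268, Darker = 0.10989
Ratio = (L_lighter + 0.05) / (L_darker + 0.05)
Ratio = (0.54268 + 0.05) / (0.10989 + 0.05) = 0.59268 / 0.15989 ≈ 3.7067
Ratio ≈ 3.71:1


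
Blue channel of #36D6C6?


Color: #36D6C6
R = 36 = 54
G = D6 = 214
B = C6 = 198
Blue = 198


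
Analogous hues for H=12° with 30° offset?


Base hue: 12°
Left analog: (12 - 30) mod 360 = 342°
Right analog: (12 + 30) mod 360 = 42°
Analogous hues = 342° and 42°


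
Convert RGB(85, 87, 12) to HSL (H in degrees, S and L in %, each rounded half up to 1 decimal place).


Normalize: R'=85/255≈0.3333, G'=87/255≈0.3412, B'=12/255≈0.0471
Max=87/255, Min=12/255, Δ=Max-Min=75/255
L = (Max+Min)/2 = (87+12)/510 = 99/510 = 0.19411… → L = 19.4%
L ≤ 0.5 → S = Δ/(Max+Min) = 75/(87+12) = 75/99 = 0.75757… → S = 75.8%
(the 1/255 factors cancel in S and H, so raw channel differences can be used)
Max is G' → H = 60 × ((B-R)/Δ + 2) = 60 × ((12-85)/75 + 2)
  -73/75 + 2 = -0.9733… + 2 = 1.0266…
  H = 60 × 1.0266… = 61.6° → H = 61.6°
= HSL(61.6°, 75.8%, 19.4%)


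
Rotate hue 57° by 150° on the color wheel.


New hue = (H + rotation) mod 360
New hue = (57 + 150) mod 360
= 207 mod 360
= 207°


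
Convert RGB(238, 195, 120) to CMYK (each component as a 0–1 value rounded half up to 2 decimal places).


R'=238/255≈0.9333, G'=195/255≈0.7647, B'=120/255≈0.4706
K = 1 - max(R',G',B') = 1 - 238/255 = 17/255 = 0.06666… → 0.07
(1-R'-K)/(1-K) simplifies to (max-R)/max with max = 238:
C = (238-238)/238 = 0/238 = 0 → 0.00
M = (238-195)/238 = 43/238 = 0.18067… → 0.18
Y = (238-120)/238 = 118/238 = 0.49579… → 0.50
= CMYK(0.00, 0.18, 0.50, 0.07)


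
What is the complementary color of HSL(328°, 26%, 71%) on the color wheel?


Complement = opposite side of color wheel = hue + 180°
H' = (328 + 180) mod 360 = 148°
S and L unchanged.
= HSL(148°, 26%, 71%)


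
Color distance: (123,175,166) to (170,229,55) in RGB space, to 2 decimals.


d = √[(R₁-R₂)² + (G₁-G₂)² + (B₁-B₂)²]
d = √[(123-170)² + (175-229)² + (166-55)²]
d = √[2209 + 2916 + 12321]
d = √17446
d ≈ 132.08


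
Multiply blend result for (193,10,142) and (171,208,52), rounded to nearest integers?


Multiply: C = A×B/255, rounded to nearest integer
R: 193×171/255 = 33003/255 ≈ 129.424 → 129
G: 10×208/255 = 2080/255 ≈ 8.157 → 8
B: 142×52/255 = 7384/255 ≈ 28.957 → 29
= RGB(129, 8, 29)


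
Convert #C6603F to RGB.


C6 → 198 (R)
60 → 96 (G)
3F → 63 (B)
= RGB(198, 96, 63)


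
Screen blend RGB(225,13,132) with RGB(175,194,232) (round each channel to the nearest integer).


Screen: C = 255 - (255-A)×(255-B)/255, rounded to nearest integer
R: 255 - (255-225)×(255-175)/255 = 255 - 2400/255 ≈ 255 - 9.412 = 245.588 → 246
G: 255 - (255-13)×(255-194)/255 = 255 - 14762/255 ≈ 255 - 57.890 = 197.110 → 197
B: 255 - (255-132)×(255-232)/255 = 255 - 2829/255 ≈ 255 - 11.094 = 243.906 → 244
= RGB(246, 197, 244)


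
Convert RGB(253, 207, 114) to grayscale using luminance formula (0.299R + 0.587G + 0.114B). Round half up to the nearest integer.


Gray = 0.299×R + 0.587×G + 0.114×B
Gray = 0.299×253 + 0.587×207 + 0.114×114
Gray = 75.647 + 121.509 + 12.996
Gray = 210.152 → round half up → 210
Gray = 210


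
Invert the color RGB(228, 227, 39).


Invert: (255-R, 255-G, 255-B)
R: 255-228 = 27
G: 255-227 = 28
B: 255-39 = 216
= RGB(27, 28, 216)


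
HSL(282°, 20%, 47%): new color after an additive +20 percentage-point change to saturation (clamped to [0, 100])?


Original S = 20%
Adjustment = +20 percentage points
New S = 20 + (20) = 40
Clamp to [0, 100] → 40
= HSL(282°, 40%, 47%)


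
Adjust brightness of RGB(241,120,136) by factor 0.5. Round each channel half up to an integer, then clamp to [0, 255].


Multiply each channel by 0.5, round half up, clamp to [0, 255]
R: 241×0.5 = 120.5 → round → 121
G: 120×0.5 = 60
B: 136×0.5 = 68
= RGB(121, 60, 68)


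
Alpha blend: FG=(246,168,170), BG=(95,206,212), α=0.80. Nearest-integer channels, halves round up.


C = α×F + (1-α)×B, with 1-α = 0.20
R: 0.80×246 + 0.20×95 = 196.80 + 19.00 = 215.80 → 216
G: 0.80×168 + 0.20×206 = 134.40 + 41.20 = 175.60 → 176
B: 0.80×170 + 0.20×212 = 136.00 + 42.40 = 178.40 → 178
= RGB(216, 176, 178)


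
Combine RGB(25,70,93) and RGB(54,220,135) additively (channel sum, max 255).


Additive: each channel = min(255, C₁+C₂)
R: 25+54 = 79 → 79
G: 70+220 = 290 → 255
B: 93+135 = 228 → 228
= RGB(79, 255, 228)


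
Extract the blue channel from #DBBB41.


Color: #DBBB41
R = DB = 219
G = BB = 187
B = 41 = 65
Blue = 65


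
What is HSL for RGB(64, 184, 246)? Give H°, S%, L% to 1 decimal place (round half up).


Normalize: R'=64/255≈0.2510, G'=184/255≈0.7216, B'=246/255≈0.9647
Max=246/255, Min=64/255, Δ=Max-Min=182/255
L = (Max+Min)/2 = (246+64)/510 = 310/510 = 0.60784… → L = 60.8%
L > 0.5 → S = Δ/(2-Max-Min) = 182/(510-246-64) = 182/200 = 0.91 → S = 91.0%
(the 1/255 factors cancel in S and H, so raw channel differences can be used)
Max is B' → H = 60 × ((R-G)/Δ + 4) = 60 × ((64-184)/182 + 4)
  -120/182 + 4 = -0.6593… + 4 = 3.3406…
  H = 60 × 3.3406… = 200.439…° → H = 200.4°
= HSL(200.4°, 91.0%, 60.8%)


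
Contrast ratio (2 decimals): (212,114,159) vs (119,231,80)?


Linearize each sRGB channel c=v/255: c/12.92 if c ≤ 0.04045 else ((c+0.055)/1.055)^2.4
L = 0.2126×R_lin + 0.7152×G_lin + 0.0722×B_lin
Color 1 (212,114,159):
  R=212: 212/255≈0.8314 > 0.04045 → ((0.8314+0.055)/1.055)^2.4 ≈ 0.65837
  G=114: 114/255≈0.4471 > 0.04045 → ((0.4471+0.055)/1.055)^2.4 ≈ 0.16827
  B=159: 159/255≈0.6235 > 0.04045 → ((0.6235+0.055)/1.055)^2.4 ≈ 0.34670
  L1 = 0.2126×0.65837 + 0.7152×0.16827 + 0.0722×0.34670 ≈ 0.28535
Color 2 (119,231,80):
  R=119: 119/255≈0.4667 > 0.04045 → ((0.4667+0.055)/1.055)^2.4 ≈ 0.18447
  G=231: 231/255≈0.9059 > 0.04045 → ((0.9059+0.055)/1.055)^2.4 ≈ 0.79910
  B=80: 80/255≈0.3137 > 0.04045 → ((0.3137+0.055)/1.055)^2.4 ≈ 0.08022
  L2 = 0.2126×0.18447 + 0.7152×0.79910 + 0.0722×0.08022 ≈ 0.61653
Lighter = 0.61653, Darker = 0.28535
Ratio = (L_lighter + 0.05) / (L_darker + 0.05)
Ratio = (0.61653 + 0.05) / (0.28535 + 0.05) = 0.66653 / 0.33535 ≈ 1.9876
Ratio ≈ 1.99:1


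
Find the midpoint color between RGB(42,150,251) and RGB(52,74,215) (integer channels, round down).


Midpoint: each channel = ⌊(C₁+C₂)/2⌋
R: ⌊(42+52)/2⌋ = 47
G: ⌊(150+74)/2⌋ = 112
B: ⌊(251+215)/2⌋ = 233
= RGB(47, 112, 233)


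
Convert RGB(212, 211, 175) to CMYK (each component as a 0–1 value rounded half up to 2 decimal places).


R'=212/255≈0.8314, G'=211/255≈0.8275, B'=175/255≈0.6863
K = 1 - max(R',G',B') = 1 - 212/255 = 43/255 = 0.16862… → 0.17
(1-R'-K)/(1-K) simplifies to (max-R)/max with max = 212:
C = (212-212)/212 = 0/212 = 0 → 0.00
M = (212-211)/212 = 1/212 = 0.00471… → 0.00
Y = (212-175)/212 = 37/212 = 0.17452… → 0.17
= CMYK(0.00, 0.00, 0.17, 0.17)


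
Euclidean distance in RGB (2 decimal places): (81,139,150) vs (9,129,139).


d = √[(R₁-R₂)² + (G₁-G₂)² + (B₁-B₂)²]
d = √[(81-9)² + (139-129)² + (150-139)²]
d = √[5184 + 100 + 121]
d = √5405
d ≈ 73.52


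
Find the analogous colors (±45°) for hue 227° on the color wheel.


Base hue: 227°
Left analog: (227 - 45) mod 360 = 182°
Right analog: (227 + 45) mod 360 = 272°
Analogous hues = 182° and 272°


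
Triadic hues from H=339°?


Triadic: equally spaced at 120° intervals
H1 = 339°
H2 = (339 + 120) mod 360 = 99°
H3 = (339 + 240) mod 360 = 219°
Triadic = 339°, 99°, 219°


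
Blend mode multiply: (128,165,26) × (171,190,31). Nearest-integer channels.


Multiply: C = A×B/255, rounded to nearest integer
R: 128×171/255 = 21888/255 ≈ 85.835 → 86
G: 165×190/255 = 31350/255 ≈ 122.941 → 123
B: 26×31/255 = 806/255 ≈ 3.161 → 3
= RGB(86, 123, 3)


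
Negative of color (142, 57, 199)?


Invert: (255-R, 255-G, 255-B)
R: 255-142 = 113
G: 255-57 = 198
B: 255-199 = 56
= RGB(113, 198, 56)


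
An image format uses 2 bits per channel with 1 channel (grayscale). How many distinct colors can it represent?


Total bits = 2 bits/channel × 1 channels = 2 bits
Distinct colors = 2^2
= 4 colors


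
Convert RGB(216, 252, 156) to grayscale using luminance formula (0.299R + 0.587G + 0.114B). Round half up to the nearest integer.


Gray = 0.299×R + 0.587×G + 0.114×B
Gray = 0.299×216 + 0.587×252 + 0.114×156
Gray = 64.584 + 147.924 + 17.784
Gray = 230.292 → round half up → 230
Gray = 230


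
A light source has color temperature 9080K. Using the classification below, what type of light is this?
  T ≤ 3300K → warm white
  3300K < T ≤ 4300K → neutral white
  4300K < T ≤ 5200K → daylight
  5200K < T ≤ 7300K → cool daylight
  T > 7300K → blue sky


Temperature: 9080K
9080K > 7300K → blue sky
Classification: blue sky


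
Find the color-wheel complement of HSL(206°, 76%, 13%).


Complement = opposite side of color wheel = hue + 180°
H' = (206 + 180) mod 360 = 26°
S and L unchanged.
= HSL(26°, 76%, 13%)


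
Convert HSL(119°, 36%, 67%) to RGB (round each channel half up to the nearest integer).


H=119°, S=0.36, L=0.67
C = (1-|2L-1|)×S = (1-|0.34|)×0.36 = 0.2376
H' = H/60 = 119/60 ≈ 1.9833; X = C×(1-|H' mod 2 - 1|) = 0.00396
m = L - C/2 = 0.67 - 0.1188 = 0.5512
Sector ⌊H'⌋ = 1 → (R',G',B') = (0.00396, 0.2376, 0.0)
RGB = ((R'+m)×255, (G'+m)×255, (B'+m)×255) = (141.5658, 201.144, 140.556)
Round half up → RGB(142, 201, 141)


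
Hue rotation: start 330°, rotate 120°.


New hue = (H + rotation) mod 360
New hue = (330 + 120) mod 360
= 450 mod 360
= 90°


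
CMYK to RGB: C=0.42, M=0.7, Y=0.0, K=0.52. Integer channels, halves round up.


R = 255 × (1-C) × (1-K) = 255 × 0.58 × 0.48 = 70.992 → 71
G = 255 × (1-M) × (1-K) = 255 × 0.30 × 0.48 = 36.72 → 37
B = 255 × (1-Y) × (1-K) = 255 × 1.00 × 0.48 = 122.4 → 122
= RGB(71, 37, 122)


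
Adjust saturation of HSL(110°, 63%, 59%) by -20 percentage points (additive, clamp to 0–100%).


Original S = 63%
Adjustment = -20 percentage points
New S = 63 + (-20) = 43
Clamp to [0, 100] → 43
= HSL(110°, 43%, 59%)


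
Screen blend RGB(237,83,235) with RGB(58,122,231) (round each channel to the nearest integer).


Screen: C = 255 - (255-A)×(255-B)/255, rounded to nearest integer
R: 255 - (255-237)×(255-58)/255 = 255 - 3546/255 ≈ 255 - 13.906 = 241.094 → 241
G: 255 - (255-83)×(255-122)/255 = 255 - 22876/255 ≈ 255 - 89.710 = 165.290 → 165
B: 255 - (255-235)×(255-231)/255 = 255 - 480/255 ≈ 255 - 1.882 = 253.118 → 253
= RGB(241, 165, 253)


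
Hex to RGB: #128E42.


12 → 18 (R)
8E → 142 (G)
42 → 66 (B)
= RGB(18, 142, 66)


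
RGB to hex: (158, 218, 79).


R = 158 → 9E (hex)
G = 218 → DA (hex)
B = 79 → 4F (hex)
Hex = #9EDA4F


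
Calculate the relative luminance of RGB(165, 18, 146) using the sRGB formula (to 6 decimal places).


Linearize each channel (sRGB transfer function): c = v/255; c_lin = c/12.92 if c ≤ 0.04045, else ((c+0.055)/1.055)^2.4
  R: 165/255 ≈ 0.647059 > 0.04045 → ((0.647059+0.055)/1.055)^2.4 ≈ 0.376262
  G: 18/255 ≈ 0.070588 > 0.04045 → ((0.070588+0.055)/1.055)^2.4 ≈ 0.006049
  B: 146/255 ≈ 0.572549 > 0.04045 → ((0.572549+0.055)/1.055)^2.4 ≈ 0.287441
R_lin = 0.376262, G_lin = 0.006049, B_lin = 0.287441
L = 0.2126×R + 0.7152×G + 0.0722×B
L = 0.2126×0.376262 + 0.7152×0.006049 + 0.0722×0.287441
L ≈ 0.105073


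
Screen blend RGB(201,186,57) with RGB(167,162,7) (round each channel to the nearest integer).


Screen: C = 255 - (255-A)×(255-B)/255, rounded to nearest integer
R: 255 - (255-201)×(255-167)/255 = 255 - 4752/255 ≈ 255 - 18.635 = 236.365 → 236
G: 255 - (255-186)×(255-162)/255 = 255 - 6417/255 ≈ 255 - 25.165 = 229.835 → 230
B: 255 - (255-57)×(255-7)/255 = 255 - 49104/255 ≈ 255 - 192.565 = 62.435 → 62
= RGB(236, 230, 62)


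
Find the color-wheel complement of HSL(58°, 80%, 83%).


Complement = opposite side of color wheel = hue + 180°
H' = (58 + 180) mod 360 = 238°
S and L unchanged.
= HSL(238°, 80%, 83%)


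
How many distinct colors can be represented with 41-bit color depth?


Colors = 2^bits = 2^41
= 2,199,023,255,552 colors


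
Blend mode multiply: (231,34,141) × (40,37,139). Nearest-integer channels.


Multiply: C = A×B/255, rounded to nearest integer
R: 231×40/255 = 9240/255 ≈ 36.235 → 36
G: 34×37/255 = 1258/255 ≈ 4.933 → 5
B: 141×139/255 = 19599/255 ≈ 76.859 → 77
= RGB(36, 5, 77)


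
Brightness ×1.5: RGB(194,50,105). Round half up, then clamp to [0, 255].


Multiply each channel by 1.5, round half up, clamp to [0, 255]
R: 194×1.5 = 291 → clamp → 255
G: 50×1.5 = 75
B: 105×1.5 = 157.5 → round → 158
= RGB(255, 75, 158)


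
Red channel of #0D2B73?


Color: #0D2B73
R = 0D = 13
G = 2B = 43
B = 73 = 115
Red = 13


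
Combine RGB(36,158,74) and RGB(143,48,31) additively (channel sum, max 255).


Additive: each channel = min(255, C₁+C₂)
R: 36+143 = 179 → 179
G: 158+48 = 206 → 206
B: 74+31 = 105 → 105
= RGB(179, 206, 105)


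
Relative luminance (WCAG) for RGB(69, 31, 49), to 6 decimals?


Linearize each channel (sRGB transfer function): c = v/255; c_lin = c/12.92 if c ≤ 0.04045, else ((c+0.055)/1.055)^2.4
  R: 69/255 ≈ 0.270588 > 0.04045 → ((0.270588+0.055)/1.055)^2.4 ≈ 0.059511
  G: 31/255 ≈ 0.121569 > 0.04045 → ((0.121569+0.055)/1.055)^2.4 ≈ 0.013702
  B: 49/255 ≈ 0.192157 > 0.04045 → ((0.192157+0.055)/1.055)^2.4 ≈ 0.030713
R_lin = 0.059511, G_lin = 0.013702, B_lin = 0.030713
L = 0.2126×R + 0.7152×G + 0.0722×B
L = 0.2126×0.059511 + 0.7152×0.013702 + 0.0722×0.030713
L ≈ 0.024669


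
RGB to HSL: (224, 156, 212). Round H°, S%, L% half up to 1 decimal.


Normalize: R'=224/255≈0.8784, G'=156/255≈0.6118, B'=212/255≈0.8314
Max=224/255, Min=156/255, Δ=Max-Min=68/255
L = (Max+Min)/2 = (224+156)/510 = 380/510 = 0.74509… → L = 74.5%
L > 0.5 → S = Δ/(2-Max-Min) = 68/(510-224-156) = 68/130 = 0.52307… → S = 52.3%
(the 1/255 factors cancel in S and H, so raw channel differences can be used)
Max is R' → H = 60 × (((G-B)/Δ) mod 6) = 60 × (((156-212)/68) mod 6)
  (-56)/68 = -0.8235…; negative, so add 6 → 5.1764…
  H = 60 × 5.1764… = 310.588…° → H = 310.6°
= HSL(310.6°, 52.3%, 74.5%)


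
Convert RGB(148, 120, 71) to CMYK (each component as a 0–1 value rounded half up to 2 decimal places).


R'=148/255≈0.5804, G'=120/255≈0.4706, B'=71/255≈0.2784
K = 1 - max(R',G',B') = 1 - 148/255 = 107/255 = 0.41960… → 0.42
(1-R'-K)/(1-K) simplifies to (max-R)/max with max = 148:
C = (148-148)/148 = 0/148 = 0 → 0.00
M = (148-120)/148 = 28/148 = 0.18918… → 0.19
Y = (148-71)/148 = 77/148 = 0.52027… → 0.52
= CMYK(0.00, 0.19, 0.52, 0.42)


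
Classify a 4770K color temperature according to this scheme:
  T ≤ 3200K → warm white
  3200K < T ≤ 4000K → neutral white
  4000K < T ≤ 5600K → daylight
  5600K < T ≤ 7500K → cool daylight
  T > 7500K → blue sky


Temperature: 4770K
4000K < 4770K ≤ 5600K → daylight
Classification: daylight


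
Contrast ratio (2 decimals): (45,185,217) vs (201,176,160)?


Linearize each sRGB channel c=v/255: c/12.92 if c ≤ 0.04045 else ((c+0.055)/1.055)^2.4
L = 0.2126×R_lin + 0.7152×G_lin + 0.0722×B_lin
Color 1 (45,185,217):
  R=45: 45/255≈0.1765 > 0.04045 → ((0.1765+0.055)/1.055)^2.4 ≈ 0.02624
  G=185: 185/255≈0.7255 > 0.04045 → ((0.7255+0.055)/1.055)^2.4 ≈ 0.48515
  B=217: 217/255≈0.8510 > 0.04045 → ((0.8510+0.055)/1.055)^2.4 ≈ 0.69387
  L1 = 0.2126×0.02624 + 0.7152×0.48515 + 0.0722×0.69387 ≈ 0.40266
Color 2 (201,176,160):
  R=201: 201/255≈0.7882 > 0.04045 → ((0.7882+0.055)/1.055)^2.4 ≈ 0.58408
  G=176: 176/255≈0.6902 > 0.04045 → ((0.6902+0.055)/1.055)^2.4 ≈ 0.43415
  B=160: 160/255≈0.6275 > 0.04045 → ((0.6275+0.055)/1.055)^2.4 ≈ 0.35153
  L2 = 0.2126×0.58408 + 0.7152×0.43415 + 0.0722×0.35153 ≈ 0.46006
Lighter = 0.46006, Darker = 0.40266
Ratio = (L_lighter + 0.05) / (L_darker + 0.05)
Ratio = (0.46006 + 0.05) / (0.40266 + 0.05) = 0.51006 / 0.45266 ≈ 1.1268
Ratio ≈ 1.13:1


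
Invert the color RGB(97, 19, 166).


Invert: (255-R, 255-G, 255-B)
R: 255-97 = 158
G: 255-19 = 236
B: 255-166 = 89
= RGB(158, 236, 89)


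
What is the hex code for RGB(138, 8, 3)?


R = 138 → 8A (hex)
G = 8 → 08 (hex)
B = 3 → 03 (hex)
Hex = #8A0803


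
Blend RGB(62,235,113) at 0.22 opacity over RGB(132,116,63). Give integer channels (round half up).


C = α×F + (1-α)×B, with 1-α = 0.78
R: 0.22×62 + 0.78×132 = 13.64 + 102.96 = 116.60 → 117
G: 0.22×235 + 0.78×116 = 51.70 + 90.48 = 142.18 → 142
B: 0.22×113 + 0.78×63 = 24.86 + 49.14 = 74.00 → 74
= RGB(117, 142, 74)


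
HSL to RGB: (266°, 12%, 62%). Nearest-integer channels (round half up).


H=266°, S=0.12, L=0.62
C = (1-|2L-1|)×S = (1-|0.24|)×0.12 = 0.0912
H' = H/60 = 266/60 ≈ 4.4333; X = C×(1-|H' mod 2 - 1|) = 0.03952
m = L - C/2 = 0.62 - 0.0456 = 0.5744
Sector ⌊H'⌋ = 4 → (R',G',B') = (0.03952, 0.0, 0.0912)
RGB = ((R'+m)×255, (G'+m)×255, (B'+m)×255) = (156.5496, 146.472, 169.728)
Round half up → RGB(157, 146, 170)


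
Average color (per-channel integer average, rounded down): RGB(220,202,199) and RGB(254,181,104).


Midpoint: each channel = ⌊(C₁+C₂)/2⌋
R: ⌊(220+254)/2⌋ = 237
G: ⌊(202+181)/2⌋ = 191
B: ⌊(199+104)/2⌋ = 151
= RGB(237, 191, 151)


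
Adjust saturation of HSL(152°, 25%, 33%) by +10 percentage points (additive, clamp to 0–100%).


Original S = 25%
Adjustment = +10 percentage points
New S = 25 + (10) = 35
Clamp to [0, 100] → 35
= HSL(152°, 35%, 33%)


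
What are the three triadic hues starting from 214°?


Triadic: equally spaced at 120° intervals
H1 = 214°
H2 = (214 + 120) mod 360 = 334°
H3 = (214 + 240) mod 360 = 94°
Triadic = 214°, 334°, 94°


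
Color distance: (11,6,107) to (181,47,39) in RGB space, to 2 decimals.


d = √[(R₁-R₂)² + (G₁-G₂)² + (B₁-B₂)²]
d = √[(11-181)² + (6-47)² + (107-39)²]
d = √[28900 + 1681 + 4624]
d = √35205
d ≈ 187.63


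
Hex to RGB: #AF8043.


AF → 175 (R)
80 → 128 (G)
43 → 67 (B)
= RGB(175, 128, 67)


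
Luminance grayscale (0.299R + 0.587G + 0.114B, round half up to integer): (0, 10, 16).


Gray = 0.299×R + 0.587×G + 0.114×B
Gray = 0.299×0 + 0.587×10 + 0.114×16
Gray = 0.000 + 5.870 + 1.824
Gray = 7.694 → round half up → 8
Gray = 8


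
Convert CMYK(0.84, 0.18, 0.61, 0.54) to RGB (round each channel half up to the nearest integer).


R = 255 × (1-C) × (1-K) = 255 × 0.16 × 0.46 = 18.768 → 19
G = 255 × (1-M) × (1-K) = 255 × 0.82 × 0.46 = 96.186 → 96
B = 255 × (1-Y) × (1-K) = 255 × 0.39 × 0.46 = 45.747 → 46
= RGB(19, 96, 46)


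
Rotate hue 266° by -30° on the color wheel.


New hue = (H + rotation) mod 360
New hue = (266 -30) mod 360
= 236 mod 360
= 236°


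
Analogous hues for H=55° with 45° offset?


Base hue: 55°
Left analog: (55 - 45) mod 360 = 10°
Right analog: (55 + 45) mod 360 = 100°
Analogous hues = 10° and 100°


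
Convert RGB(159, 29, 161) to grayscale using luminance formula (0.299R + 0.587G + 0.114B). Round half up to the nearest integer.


Gray = 0.299×R + 0.587×G + 0.114×B
Gray = 0.299×159 + 0.587×29 + 0.114×161
Gray = 47.541 + 17.023 + 18.354
Gray = 82.918 → round half up → 83
Gray = 83


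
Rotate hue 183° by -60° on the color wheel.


New hue = (H + rotation) mod 360
New hue = (183 -60) mod 360
= 123 mod 360
= 123°


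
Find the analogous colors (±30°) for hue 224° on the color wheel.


Base hue: 224°
Left analog: (224 - 30) mod 360 = 194°
Right analog: (224 + 30) mod 360 = 254°
Analogous hues = 194° and 254°


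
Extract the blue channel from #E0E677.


Color: #E0E677
R = E0 = 224
G = E6 = 230
B = 77 = 119
Blue = 119


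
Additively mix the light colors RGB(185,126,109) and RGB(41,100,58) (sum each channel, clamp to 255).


Additive: each channel = min(255, C₁+C₂)
R: 185+41 = 226 → 226
G: 126+100 = 226 → 226
B: 109+58 = 167 → 167
= RGB(226, 226, 167)


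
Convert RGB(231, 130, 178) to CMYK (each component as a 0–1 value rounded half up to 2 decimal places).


R'=231/255≈0.9059, G'=130/255≈0.5098, B'=178/255≈0.6980
K = 1 - max(R',G',B') = 1 - 231/255 = 24/255 = 0.09411… → 0.09
(1-R'-K)/(1-K) simplifies to (max-R)/max with max = 231:
C = (231-231)/231 = 0/231 = 0 → 0.00
M = (231-130)/231 = 101/231 = 0.43722… → 0.44
Y = (231-178)/231 = 53/231 = 0.22943… → 0.23
= CMYK(0.00, 0.44, 0.23, 0.09)


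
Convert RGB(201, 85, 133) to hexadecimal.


R = 201 → C9 (hex)
G = 85 → 55 (hex)
B = 133 → 85 (hex)
Hex = #C95585


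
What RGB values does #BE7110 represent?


BE → 190 (R)
71 → 113 (G)
10 → 16 (B)
= RGB(190, 113, 16)


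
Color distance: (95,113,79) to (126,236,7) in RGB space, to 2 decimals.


d = √[(R₁-R₂)² + (G₁-G₂)² + (B₁-B₂)²]
d = √[(95-126)² + (113-236)² + (79-7)²]
d = √[961 + 15129 + 5184]
d = √21274
d ≈ 145.86


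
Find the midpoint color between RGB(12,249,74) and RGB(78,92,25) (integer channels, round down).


Midpoint: each channel = ⌊(C₁+C₂)/2⌋
R: ⌊(12+78)/2⌋ = 45
G: ⌊(249+92)/2⌋ = 170
B: ⌊(74+25)/2⌋ = 49
= RGB(45, 170, 49)


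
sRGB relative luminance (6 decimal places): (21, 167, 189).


Linearize each channel (sRGB transfer function): c = v/255; c_lin = c/12.92 if c ≤ 0.04045, else ((c+0.055)/1.055)^2.4
  R: 21/255 ≈ 0.082353 > 0.04045 → ((0.082353+0.055)/1.055)^2.4 ≈ 0.007499
  G: 167/255 ≈ 0.654902 > 0.04045 → ((0.654902+0.055)/1.055)^2.4 ≈ 0.386429
  B: 189/255 ≈ 0.741176 > 0.04045 → ((0.741176+0.055)/1.055)^2.4 ≈ 0.508881
R_lin = 0.007499, G_lin = 0.386429, B_lin = 0.508881
L = 0.2126×R + 0.7152×G + 0.0722×B
L = 0.2126×0.007499 + 0.7152×0.386429 + 0.0722×0.508881
L ≈ 0.314710
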